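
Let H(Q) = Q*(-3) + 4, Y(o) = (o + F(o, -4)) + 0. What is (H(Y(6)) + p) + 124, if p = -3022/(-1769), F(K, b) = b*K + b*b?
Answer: 240068/1769 ≈ 135.71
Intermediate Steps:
F(K, b) = b² + K*b (F(K, b) = K*b + b² = b² + K*b)
p = 3022/1769 (p = -3022*(-1/1769) = 3022/1769 ≈ 1.7083)
Y(o) = 16 - 3*o (Y(o) = (o - 4*(o - 4)) + 0 = (o - 4*(-4 + o)) + 0 = (o + (16 - 4*o)) + 0 = (16 - 3*o) + 0 = 16 - 3*o)
H(Q) = 4 - 3*Q (H(Q) = -3*Q + 4 = 4 - 3*Q)
(H(Y(6)) + p) + 124 = ((4 - 3*(16 - 3*6)) + 3022/1769) + 124 = ((4 - 3*(16 - 18)) + 3022/1769) + 124 = ((4 - 3*(-2)) + 3022/1769) + 124 = ((4 + 6) + 3022/1769) + 124 = (10 + 3022/1769) + 124 = 20712/1769 + 124 = 240068/1769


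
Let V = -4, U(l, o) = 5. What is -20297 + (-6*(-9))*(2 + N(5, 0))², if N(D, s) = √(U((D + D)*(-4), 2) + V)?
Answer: -19811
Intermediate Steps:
N(D, s) = 1 (N(D, s) = √(5 - 4) = √1 = 1)
-20297 + (-6*(-9))*(2 + N(5, 0))² = -20297 + (-6*(-9))*(2 + 1)² = -20297 + 54*3² = -20297 + 54*9 = -20297 + 486 = -19811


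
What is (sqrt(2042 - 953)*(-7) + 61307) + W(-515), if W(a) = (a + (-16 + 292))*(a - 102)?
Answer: 208539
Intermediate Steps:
W(a) = (-102 + a)*(276 + a) (W(a) = (a + 276)*(-102 + a) = (276 + a)*(-102 + a) = (-102 + a)*(276 + a))
(sqrt(2042 - 953)*(-7) + 61307) + W(-515) = (sqrt(2042 - 953)*(-7) + 61307) + (-28152 + (-515)**2 + 174*(-515)) = (sqrt(1089)*(-7) + 61307) + (-28152 + 265225 - 89610) = (33*(-7) + 61307) + 147463 = (-231 + 61307) + 147463 = 61076 + 147463 = 208539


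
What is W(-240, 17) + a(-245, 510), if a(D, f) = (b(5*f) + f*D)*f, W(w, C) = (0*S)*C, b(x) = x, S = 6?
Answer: -62424000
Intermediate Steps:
W(w, C) = 0 (W(w, C) = (0*6)*C = 0*C = 0)
a(D, f) = f*(5*f + D*f) (a(D, f) = (5*f + f*D)*f = (5*f + D*f)*f = f*(5*f + D*f))
W(-240, 17) + a(-245, 510) = 0 + 510²*(5 - 245) = 0 + 260100*(-240) = 0 - 62424000 = -62424000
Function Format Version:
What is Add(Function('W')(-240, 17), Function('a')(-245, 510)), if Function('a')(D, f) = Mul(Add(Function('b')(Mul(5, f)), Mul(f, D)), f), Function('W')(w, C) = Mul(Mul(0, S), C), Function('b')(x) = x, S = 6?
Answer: -62424000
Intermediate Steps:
Function('W')(w, C) = 0 (Function('W')(w, C) = Mul(Mul(0, 6), C) = Mul(0, C) = 0)
Function('a')(D, f) = Mul(f, Add(Mul(5, f), Mul(D, f))) (Function('a')(D, f) = Mul(Add(Mul(5, f), Mul(f, D)), f) = Mul(Add(Mul(5, f), Mul(D, f)), f) = Mul(f, Add(Mul(5, f), Mul(D, f))))
Add(Function('W')(-240, 17), Function('a')(-245, 510)) = Add(0, Mul(Pow(510, 2), Add(5, -245))) = Add(0, Mul(260100, -240)) = Add(0, -62424000) = -62424000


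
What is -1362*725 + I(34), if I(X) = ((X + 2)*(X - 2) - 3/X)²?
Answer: 392405025/1156 ≈ 3.3945e+5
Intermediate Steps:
I(X) = (-3/X + (-2 + X)*(2 + X))² (I(X) = ((2 + X)*(-2 + X) - 3/X)² = ((-2 + X)*(2 + X) - 3/X)² = (-3/X + (-2 + X)*(2 + X))²)
-1362*725 + I(34) = -1362*725 + (3 - 1*34³ + 4*34)²/34² = -987450 + (3 - 1*39304 + 136)²/1156 = -987450 + (3 - 39304 + 136)²/1156 = -987450 + (1/1156)*(-39165)² = -987450 + (1/1156)*1533897225 = -987450 + 1533897225/1156 = 392405025/1156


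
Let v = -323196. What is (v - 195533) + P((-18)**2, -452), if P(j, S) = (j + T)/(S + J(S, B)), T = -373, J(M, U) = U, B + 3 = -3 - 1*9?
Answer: -242246394/467 ≈ -5.1873e+5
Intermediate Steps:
B = -15 (B = -3 + (-3 - 1*9) = -3 + (-3 - 9) = -3 - 12 = -15)
P(j, S) = (-373 + j)/(-15 + S) (P(j, S) = (j - 373)/(S - 15) = (-373 + j)/(-15 + S))
(v - 195533) + P((-18)**2, -452) = (-323196 - 195533) + (-373 + (-18)**2)/(-15 - 452) = -518729 + (-373 + 324)/(-467) = -518729 - 1/467*(-49) = -518729 + 49/467 = -242246394/467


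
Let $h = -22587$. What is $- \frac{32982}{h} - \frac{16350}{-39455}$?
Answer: $\frac{111373484}{59411339} \approx 1.8746$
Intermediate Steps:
$- \frac{32982}{h} - \frac{16350}{-39455} = - \frac{32982}{-22587} - \frac{16350}{-39455} = \left(-32982\right) \left(- \frac{1}{22587}\right) - - \frac{3270}{7891} = \frac{10994}{7529} + \frac{3270}{7891} = \frac{111373484}{59411339}$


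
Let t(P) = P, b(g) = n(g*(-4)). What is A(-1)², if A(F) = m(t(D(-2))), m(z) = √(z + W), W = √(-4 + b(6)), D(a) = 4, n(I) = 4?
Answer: 4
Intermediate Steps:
b(g) = 4
W = 0 (W = √(-4 + 4) = √0 = 0)
m(z) = √z (m(z) = √(z + 0) = √z)
A(F) = 2 (A(F) = √4 = 2)
A(-1)² = 2² = 4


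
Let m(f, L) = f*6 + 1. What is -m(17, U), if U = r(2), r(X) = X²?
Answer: -103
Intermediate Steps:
U = 4 (U = 2² = 4)
m(f, L) = 1 + 6*f (m(f, L) = 6*f + 1 = 1 + 6*f)
-m(17, U) = -(1 + 6*17) = -(1 + 102) = -1*103 = -103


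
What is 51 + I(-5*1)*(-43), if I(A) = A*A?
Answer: -1024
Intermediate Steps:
I(A) = A**2
51 + I(-5*1)*(-43) = 51 + (-5*1)**2*(-43) = 51 + (-5)**2*(-43) = 51 + 25*(-43) = 51 - 1075 = -1024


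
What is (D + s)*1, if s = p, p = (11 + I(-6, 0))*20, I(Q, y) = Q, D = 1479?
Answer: 1579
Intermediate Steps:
p = 100 (p = (11 - 6)*20 = 5*20 = 100)
s = 100
(D + s)*1 = (1479 + 100)*1 = 1579*1 = 1579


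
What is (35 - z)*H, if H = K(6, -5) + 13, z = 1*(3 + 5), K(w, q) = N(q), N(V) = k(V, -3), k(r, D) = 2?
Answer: 405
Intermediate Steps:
N(V) = 2
K(w, q) = 2
z = 8 (z = 1*8 = 8)
H = 15 (H = 2 + 13 = 15)
(35 - z)*H = (35 - 1*8)*15 = (35 - 8)*15 = 27*15 = 405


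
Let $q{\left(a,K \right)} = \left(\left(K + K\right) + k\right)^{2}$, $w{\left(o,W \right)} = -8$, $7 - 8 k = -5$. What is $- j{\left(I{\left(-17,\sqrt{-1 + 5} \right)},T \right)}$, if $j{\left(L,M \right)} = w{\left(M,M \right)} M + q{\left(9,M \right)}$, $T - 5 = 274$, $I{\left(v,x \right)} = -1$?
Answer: $- \frac{1243233}{4} \approx -3.1081 \cdot 10^{5}$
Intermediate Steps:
$k = \frac{3}{2}$ ($k = \frac{7}{8} - - \frac{5}{8} = \frac{7}{8} + \frac{5}{8} = \frac{3}{2} \approx 1.5$)
$T = 279$ ($T = 5 + 274 = 279$)
$q{\left(a,K \right)} = \left(\frac{3}{2} + 2 K\right)^{2}$ ($q{\left(a,K \right)} = \left(\left(K + K\right) + \frac{3}{2}\right)^{2} = \left(2 K + \frac{3}{2}\right)^{2} = \left(\frac{3}{2} + 2 K\right)^{2}$)
$j{\left(L,M \right)} = - 8 M + \frac{\left(3 + 4 M\right)^{2}}{4}$
$- j{\left(I{\left(-17,\sqrt{-1 + 5} \right)},T \right)} = - (\left(-8\right) 279 + \frac{\left(3 + 4 \cdot 279\right)^{2}}{4}) = - (-2232 + \frac{\left(3 + 1116\right)^{2}}{4}) = - (-2232 + \frac{1119^{2}}{4}) = - (-2232 + \frac{1}{4} \cdot 1252161) = - (-2232 + \frac{1252161}{4}) = \left(-1\right) \frac{1243233}{4} = - \frac{1243233}{4}$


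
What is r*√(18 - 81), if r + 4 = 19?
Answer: 45*I*√7 ≈ 119.06*I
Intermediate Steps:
r = 15 (r = -4 + 19 = 15)
r*√(18 - 81) = 15*√(18 - 81) = 15*√(-63) = 15*(3*I*√7) = 45*I*√7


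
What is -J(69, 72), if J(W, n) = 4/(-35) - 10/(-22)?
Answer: -131/385 ≈ -0.34026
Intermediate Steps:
J(W, n) = 131/385 (J(W, n) = 4*(-1/35) - 10*(-1/22) = -4/35 + 5/11 = 131/385)
-J(69, 72) = -1*131/385 = -131/385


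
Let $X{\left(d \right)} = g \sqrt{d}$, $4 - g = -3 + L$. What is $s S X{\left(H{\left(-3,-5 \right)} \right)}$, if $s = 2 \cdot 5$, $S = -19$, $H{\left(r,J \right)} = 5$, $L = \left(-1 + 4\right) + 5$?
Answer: $190 \sqrt{5} \approx 424.85$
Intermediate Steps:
$L = 8$ ($L = 3 + 5 = 8$)
$s = 10$
$g = -1$ ($g = 4 - \left(-3 + 8\right) = 4 - 5 = -1$)
$X{\left(d \right)} = - \sqrt{d}$
$s S X{\left(H{\left(-3,-5 \right)} \right)} = 10 \left(-19\right) \left(- \sqrt{5}\right) = - 190 \left(- \sqrt{5}\right) = 190 \sqrt{5}$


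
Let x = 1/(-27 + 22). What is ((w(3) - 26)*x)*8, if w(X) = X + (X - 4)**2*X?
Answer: 32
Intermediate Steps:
w(X) = X + X*(-4 + X)**2 (w(X) = X + (-4 + X)**2*X = X + X*(-4 + X)**2)
x = -1/5 (x = 1/(-5) = -1/5 ≈ -0.20000)
((w(3) - 26)*x)*8 = ((3*(1 + (-4 + 3)**2) - 26)*(-1/5))*8 = ((3*(1 + (-1)**2) - 26)*(-1/5))*8 = ((3*(1 + 1) - 26)*(-1/5))*8 = ((3*2 - 26)*(-1/5))*8 = ((6 - 26)*(-1/5))*8 = -20*(-1/5)*8 = 4*8 = 32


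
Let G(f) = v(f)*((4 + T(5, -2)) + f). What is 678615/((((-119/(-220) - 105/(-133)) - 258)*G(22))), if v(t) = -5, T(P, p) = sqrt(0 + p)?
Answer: 2458395940/121235327 - 94553690*I*sqrt(2)/121235327 ≈ 20.278 - 1.103*I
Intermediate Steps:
T(P, p) = sqrt(p)
G(f) = -20 - 5*f - 5*I*sqrt(2) (G(f) = -5*((4 + sqrt(-2)) + f) = -5*((4 + I*sqrt(2)) + f) = -5*(4 + f + I*sqrt(2)) = -20 - 5*f - 5*I*sqrt(2))
678615/((((-119/(-220) - 105/(-133)) - 258)*G(22))) = 678615/((((-119/(-220) - 105/(-133)) - 258)*(-20 - 5*22 - 5*I*sqrt(2)))) = 678615/((((-119*(-1/220) - 105*(-1/133)) - 258)*(-20 - 110 - 5*I*sqrt(2)))) = 678615/((((119/220 + 15/19) - 258)*(-130 - 5*I*sqrt(2)))) = 678615/(((5561/4180 - 258)*(-130 - 5*I*sqrt(2)))) = 678615/((-1072879*(-130 - 5*I*sqrt(2))/4180)) = 678615/(13947427/418 + 1072879*I*sqrt(2)/836)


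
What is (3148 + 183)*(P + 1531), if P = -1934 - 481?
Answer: -2944604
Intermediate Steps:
P = -2415
(3148 + 183)*(P + 1531) = (3148 + 183)*(-2415 + 1531) = 3331*(-884) = -2944604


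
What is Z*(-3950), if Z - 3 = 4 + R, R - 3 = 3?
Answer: -51350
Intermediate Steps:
R = 6 (R = 3 + 3 = 6)
Z = 13 (Z = 3 + (4 + 6) = 3 + 10 = 13)
Z*(-3950) = 13*(-3950) = -51350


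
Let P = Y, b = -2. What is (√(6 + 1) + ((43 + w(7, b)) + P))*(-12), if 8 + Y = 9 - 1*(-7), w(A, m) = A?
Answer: -696 - 12*√7 ≈ -727.75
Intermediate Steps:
Y = 8 (Y = -8 + (9 - 1*(-7)) = -8 + (9 + 7) = -8 + 16 = 8)
P = 8
(√(6 + 1) + ((43 + w(7, b)) + P))*(-12) = (√(6 + 1) + ((43 + 7) + 8))*(-12) = (√7 + (50 + 8))*(-12) = (√7 + 58)*(-12) = (58 + √7)*(-12) = -696 - 12*√7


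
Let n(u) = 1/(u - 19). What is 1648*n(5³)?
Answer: 824/53 ≈ 15.547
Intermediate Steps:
n(u) = 1/(-19 + u)
1648*n(5³) = 1648/(-19 + 5³) = 1648/(-19 + 125) = 1648/106 = 1648*(1/106) = 824/53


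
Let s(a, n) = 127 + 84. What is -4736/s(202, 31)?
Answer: -4736/211 ≈ -22.445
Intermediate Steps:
s(a, n) = 211
-4736/s(202, 31) = -4736/211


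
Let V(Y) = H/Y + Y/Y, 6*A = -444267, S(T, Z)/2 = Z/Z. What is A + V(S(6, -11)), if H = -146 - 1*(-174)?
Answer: -148059/2 ≈ -74030.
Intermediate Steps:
H = 28 (H = -146 + 174 = 28)
S(T, Z) = 2 (S(T, Z) = 2*(Z/Z) = 2*1 = 2)
A = -148089/2 (A = (⅙)*(-444267) = -148089/2 ≈ -74045.)
V(Y) = 1 + 28/Y (V(Y) = 28/Y + Y/Y = 28/Y + 1 = 1 + 28/Y)
A + V(S(6, -11)) = -148089/2 + (28 + 2)/2 = -148089/2 + (½)*30 = -148089/2 + 15 = -148059/2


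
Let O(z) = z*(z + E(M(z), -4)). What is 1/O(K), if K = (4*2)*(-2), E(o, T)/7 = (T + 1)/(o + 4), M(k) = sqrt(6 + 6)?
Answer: 37/16612 + 21*sqrt(3)/33224 ≈ 0.0033221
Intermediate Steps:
M(k) = 2*sqrt(3) (M(k) = sqrt(12) = 2*sqrt(3))
E(o, T) = 7*(1 + T)/(4 + o) (E(o, T) = 7*((T + 1)/(o + 4)) = 7*((1 + T)/(4 + o)) = 7*(1 + T)/(4 + o))
K = -16 (K = 8*(-2) = -16)
O(z) = z*(z - 21/(4 + 2*sqrt(3))) (O(z) = z*(z + 7*(1 - 4)/(4 + 2*sqrt(3))) = z*(z + 7*(-3)/(4 + 2*sqrt(3))) = z*(z - 21/(4 + 2*sqrt(3))))
1/O(K) = 1/((-16)**2 - 21*(-16) + (21/2)*(-16)*sqrt(3)) = 1/(256 + 336 - 168*sqrt(3)) = 1/(592 - 168*sqrt(3))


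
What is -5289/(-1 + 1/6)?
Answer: 31734/5 ≈ 6346.8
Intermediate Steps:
-5289/(-1 + 1/6) = -5289/(-5/6) = -5289*(-6/5) = 31734/5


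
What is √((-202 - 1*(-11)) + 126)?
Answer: I*√65 ≈ 8.0623*I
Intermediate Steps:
√((-202 - 1*(-11)) + 126) = √((-202 + 11) + 126) = √(-191 + 126) = √(-65) = I*√65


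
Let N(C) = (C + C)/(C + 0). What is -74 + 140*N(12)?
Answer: 206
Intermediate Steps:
N(C) = 2 (N(C) = (2*C)/C = 2)
-74 + 140*N(12) = -74 + 140*2 = -74 + 280 = 206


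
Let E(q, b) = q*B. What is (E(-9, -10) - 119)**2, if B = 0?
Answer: 14161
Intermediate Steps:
E(q, b) = 0 (E(q, b) = q*0 = 0)
(E(-9, -10) - 119)**2 = (0 - 119)**2 = (-119)**2 = 14161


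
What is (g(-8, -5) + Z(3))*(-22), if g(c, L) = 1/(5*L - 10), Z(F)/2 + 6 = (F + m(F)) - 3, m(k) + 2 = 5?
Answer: 4642/35 ≈ 132.63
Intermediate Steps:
m(k) = 3 (m(k) = -2 + 5 = 3)
Z(F) = -12 + 2*F (Z(F) = -12 + 2*((F + 3) - 3) = -12 + 2*((3 + F) - 3) = -12 + 2*F)
g(c, L) = 1/(-10 + 5*L)
(g(-8, -5) + Z(3))*(-22) = (1/(5*(-2 - 5)) + (-12 + 2*3))*(-22) = ((⅕)/(-7) + (-12 + 6))*(-22) = ((⅕)*(-⅐) - 6)*(-22) = (-1/35 - 6)*(-22) = -211/35*(-22) = 4642/35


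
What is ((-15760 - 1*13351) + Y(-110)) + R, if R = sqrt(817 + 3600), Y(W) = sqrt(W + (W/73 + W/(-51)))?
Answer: -29111 + sqrt(4417) + I*sqrt(1515670530)/3723 ≈ -29045.0 + 10.457*I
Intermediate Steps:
Y(W) = sqrt(13778823)*sqrt(W)/3723 (Y(W) = sqrt(W + (W*(1/73) + W*(-1/51))) = sqrt(W + (W/73 - W/51)) = sqrt(W - 22*W/3723) = sqrt(3701*W/3723) = sqrt(13778823)*sqrt(W)/3723)
R = sqrt(4417) ≈ 66.460
((-15760 - 1*13351) + Y(-110)) + R = ((-15760 - 1*13351) + sqrt(13778823)*sqrt(-110)/3723) + sqrt(4417) = ((-15760 - 13351) + sqrt(13778823)*(I*sqrt(110))/3723) + sqrt(4417) = (-29111 + I*sqrt(1515670530)/3723) + sqrt(4417) = -29111 + sqrt(4417) + I*sqrt(1515670530)/3723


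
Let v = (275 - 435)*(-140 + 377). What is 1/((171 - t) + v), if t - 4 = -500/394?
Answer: -197/7437091 ≈ -2.6489e-5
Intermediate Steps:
v = -37920 (v = -160*237 = -37920)
t = 538/197 (t = 4 - 500/394 = 4 - 500*1/394 = 4 - 250/197 = 538/197 ≈ 2.7310)
1/((171 - t) + v) = 1/((171 - 1*538/197) - 37920) = 1/((171 - 538/197) - 37920) = 1/(33149/197 - 37920) = 1/(-7437091/197) = -197/7437091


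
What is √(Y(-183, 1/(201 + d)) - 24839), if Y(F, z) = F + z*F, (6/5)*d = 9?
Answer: 2*I*√120866755/139 ≈ 158.19*I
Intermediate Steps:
d = 15/2 (d = (⅚)*9 = 15/2 ≈ 7.5000)
Y(F, z) = F + F*z
√(Y(-183, 1/(201 + d)) - 24839) = √(-183*(1 + 1/(201 + 15/2)) - 24839) = √(-183*(1 + 1/(417/2)) - 24839) = √(-183*(1 + 2/417) - 24839) = √(-183*419/417 - 24839) = √(-25559/139 - 24839) = √(-3478180/139) = 2*I*√120866755/139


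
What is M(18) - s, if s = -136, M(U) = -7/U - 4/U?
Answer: 2437/18 ≈ 135.39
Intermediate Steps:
M(U) = -11/U
M(18) - s = -11/18 - 1*(-136) = -11*1/18 + 136 = -11/18 + 136 = 2437/18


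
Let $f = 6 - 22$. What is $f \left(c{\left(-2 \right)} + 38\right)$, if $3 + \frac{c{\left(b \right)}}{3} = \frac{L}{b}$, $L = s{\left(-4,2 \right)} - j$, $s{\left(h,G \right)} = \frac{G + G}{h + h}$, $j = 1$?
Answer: $-500$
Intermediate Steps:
$s{\left(h,G \right)} = \frac{G}{h}$ ($s{\left(h,G \right)} = \frac{2 G}{2 h} = 2 G \frac{1}{2 h} = \frac{G}{h}$)
$L = - \frac{3}{2}$ ($L = \frac{2}{-4} - 1 = 2 \left(- \frac{1}{4}\right) - 1 = - \frac{1}{2} - 1 = - \frac{3}{2} \approx -1.5$)
$f = -16$ ($f = 6 - 22 = -16$)
$c{\left(b \right)} = -9 - \frac{9}{2 b}$ ($c{\left(b \right)} = -9 + 3 \left(- \frac{3}{2 b}\right) = -9 - \frac{9}{2 b}$)
$f \left(c{\left(-2 \right)} + 38\right) = - 16 \left(\left(-9 - \frac{9}{2 \left(-2\right)}\right) + 38\right) = - 16 \left(\left(-9 - - \frac{9}{4}\right) + 38\right) = - 16 \left(\left(-9 + \frac{9}{4}\right) + 38\right) = - 16 \left(- \frac{27}{4} + 38\right) = \left(-16\right) \frac{125}{4} = -500$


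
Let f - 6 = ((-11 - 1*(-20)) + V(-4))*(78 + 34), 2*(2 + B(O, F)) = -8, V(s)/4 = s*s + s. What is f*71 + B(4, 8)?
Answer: 453684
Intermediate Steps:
V(s) = 4*s + 4*s² (V(s) = 4*(s*s + s) = 4*(s² + s) = 4*(s + s²) = 4*s + 4*s²)
B(O, F) = -6 (B(O, F) = -2 + (½)*(-8) = -2 - 4 = -6)
f = 6390 (f = 6 + ((-11 - 1*(-20)) + 4*(-4)*(1 - 4))*(78 + 34) = 6 + ((-11 + 20) + 4*(-4)*(-3))*112 = 6 + (9 + 48)*112 = 6 + 57*112 = 6 + 6384 = 6390)
f*71 + B(4, 8) = 6390*71 - 6 = 453690 - 6 = 453684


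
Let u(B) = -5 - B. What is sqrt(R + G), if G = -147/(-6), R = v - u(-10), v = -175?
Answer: I*sqrt(622)/2 ≈ 12.47*I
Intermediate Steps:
R = -180 (R = -175 - (-5 - 1*(-10)) = -175 - (-5 + 10) = -175 - 1*5 = -175 - 5 = -180)
G = 49/2 (G = -147*(-1/6) = 49/2 ≈ 24.500)
sqrt(R + G) = sqrt(-180 + 49/2) = sqrt(-311/2) = I*sqrt(622)/2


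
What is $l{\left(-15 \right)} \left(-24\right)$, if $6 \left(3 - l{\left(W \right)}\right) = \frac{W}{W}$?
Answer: $-68$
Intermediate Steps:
$l{\left(W \right)} = \frac{17}{6}$ ($l{\left(W \right)} = 3 - \frac{W \frac{1}{W}}{6} = 3 - \frac{1}{6} = \frac{17}{6}$)
$l{\left(-15 \right)} \left(-24\right) = \frac{17}{6} \left(-24\right) = -68$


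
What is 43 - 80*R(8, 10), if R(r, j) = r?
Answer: -597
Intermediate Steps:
43 - 80*R(8, 10) = 43 - 80*8 = 43 - 640 = -597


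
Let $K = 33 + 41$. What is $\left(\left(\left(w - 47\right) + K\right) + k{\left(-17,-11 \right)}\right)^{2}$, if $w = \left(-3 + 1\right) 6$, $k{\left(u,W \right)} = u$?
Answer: $4$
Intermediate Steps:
$K = 74$
$w = -12$ ($w = \left(-2\right) 6 = -12$)
$\left(\left(\left(w - 47\right) + K\right) + k{\left(-17,-11 \right)}\right)^{2} = \left(\left(\left(-12 - 47\right) + 74\right) - 17\right)^{2} = \left(\left(-59 + 74\right) - 17\right)^{2} = \left(15 - 17\right)^{2} = \left(-2\right)^{2} = 4$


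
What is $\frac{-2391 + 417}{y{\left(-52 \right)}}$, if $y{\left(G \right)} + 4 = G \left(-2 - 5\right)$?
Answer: $- \frac{329}{60} \approx -5.4833$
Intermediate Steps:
$y{\left(G \right)} = -4 - 7 G$ ($y{\left(G \right)} = -4 + G \left(-2 - 5\right) = -4 + G \left(-7\right) = -4 - 7 G$)
$\frac{-2391 + 417}{y{\left(-52 \right)}} = \frac{-2391 + 417}{-4 - -364} = - \frac{1974}{-4 + 364} = - \frac{1974}{360} = \left(-1974\right) \frac{1}{360} = - \frac{329}{60}$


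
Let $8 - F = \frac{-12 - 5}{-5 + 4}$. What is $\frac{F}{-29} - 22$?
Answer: $- \frac{629}{29} \approx -21.69$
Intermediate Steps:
$F = -9$ ($F = 8 - \frac{-12 - 5}{-5 + 4} = 8 - - \frac{17}{-1} = 8 - \left(-17\right) \left(-1\right) = 8 - 17 = -9$)
$\frac{F}{-29} - 22 = \frac{1}{-29} \left(-9\right) - 22 = \left(- \frac{1}{29}\right) \left(-9\right) - 22 = \frac{9}{29} - 22 = - \frac{629}{29}$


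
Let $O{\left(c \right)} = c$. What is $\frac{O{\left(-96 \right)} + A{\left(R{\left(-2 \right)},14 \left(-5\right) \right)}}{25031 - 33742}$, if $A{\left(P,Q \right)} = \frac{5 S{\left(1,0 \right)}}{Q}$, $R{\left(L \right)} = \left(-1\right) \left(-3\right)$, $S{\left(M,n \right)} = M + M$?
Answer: $\frac{673}{60977} \approx 0.011037$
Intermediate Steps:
$S{\left(M,n \right)} = 2 M$
$R{\left(L \right)} = 3$
$A{\left(P,Q \right)} = \frac{10}{Q}$ ($A{\left(P,Q \right)} = \frac{5 \cdot 2 \cdot 1}{Q} = \frac{5 \cdot 2}{Q} = \frac{10}{Q}$)
$\frac{O{\left(-96 \right)} + A{\left(R{\left(-2 \right)},14 \left(-5\right) \right)}}{25031 - 33742} = \frac{-96 + \frac{10}{14 \left(-5\right)}}{25031 - 33742} = \frac{-96 + \frac{10}{-70}}{-8711} = \left(-96 + 10 \left(- \frac{1}{70}\right)\right) \left(- \frac{1}{8711}\right) = \left(-96 - \frac{1}{7}\right) \left(- \frac{1}{8711}\right) = \left(- \frac{673}{7}\right) \left(- \frac{1}{8711}\right) = \frac{673}{60977}$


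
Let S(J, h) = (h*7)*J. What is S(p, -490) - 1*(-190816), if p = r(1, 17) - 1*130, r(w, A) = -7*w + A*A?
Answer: -330544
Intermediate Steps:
r(w, A) = A² - 7*w (r(w, A) = -7*w + A² = A² - 7*w)
p = 152 (p = (17² - 7*1) - 1*130 = (289 - 7) - 130 = 282 - 130 = 152)
S(J, h) = 7*J*h (S(J, h) = (7*h)*J = 7*J*h)
S(p, -490) - 1*(-190816) = 7*152*(-490) - 1*(-190816) = -521360 + 190816 = -330544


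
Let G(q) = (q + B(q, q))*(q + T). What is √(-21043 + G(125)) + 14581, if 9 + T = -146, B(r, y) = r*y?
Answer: 14581 + I*√493543 ≈ 14581.0 + 702.53*I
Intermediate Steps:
T = -155 (T = -9 - 146 = -155)
G(q) = (-155 + q)*(q + q²) (G(q) = (q + q*q)*(q - 155) = (q + q²)*(-155 + q) = (-155 + q)*(q + q²))
√(-21043 + G(125)) + 14581 = √(-21043 + 125*(-155 + 125² - 154*125)) + 14581 = √(-21043 + 125*(-155 + 15625 - 19250)) + 14581 = √(-21043 + 125*(-3780)) + 14581 = √(-21043 - 472500) + 14581 = √(-493543) + 14581 = I*√493543 + 14581 = 14581 + I*√493543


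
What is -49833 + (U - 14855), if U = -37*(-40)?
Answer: -63208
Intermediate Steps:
U = 1480
-49833 + (U - 14855) = -49833 + (1480 - 14855) = -49833 - 13375 = -63208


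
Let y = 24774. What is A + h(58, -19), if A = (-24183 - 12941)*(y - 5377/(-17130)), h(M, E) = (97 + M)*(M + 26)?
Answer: -7877304236014/8565 ≈ -9.1971e+8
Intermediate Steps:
h(M, E) = (26 + M)*(97 + M) (h(M, E) = (97 + M)*(26 + M) = (26 + M)*(97 + M))
A = -7877415752314/8565 (A = (-24183 - 12941)*(24774 - 5377/(-17130)) = -37124*(24774 - 5377*(-1/17130)) = -37124*(24774 + 5377/17130) = -37124*424383997/17130 = -7877415752314/8565 ≈ -9.1972e+8)
A + h(58, -19) = -7877415752314/8565 + (2522 + 58² + 123*58) = -7877415752314/8565 + (2522 + 3364 + 7134) = -7877415752314/8565 + 13020 = -7877304236014/8565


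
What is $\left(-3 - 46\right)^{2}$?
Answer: $2401$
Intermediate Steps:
$\left(-3 - 46\right)^{2} = \left(-49\right)^{2} = 2401$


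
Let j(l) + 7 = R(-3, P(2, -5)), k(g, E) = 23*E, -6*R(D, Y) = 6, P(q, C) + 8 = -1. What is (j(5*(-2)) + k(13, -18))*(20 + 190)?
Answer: -88620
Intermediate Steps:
P(q, C) = -9 (P(q, C) = -8 - 1 = -9)
R(D, Y) = -1 (R(D, Y) = -⅙*6 = -1)
j(l) = -8 (j(l) = -7 - 1 = -8)
(j(5*(-2)) + k(13, -18))*(20 + 190) = (-8 + 23*(-18))*(20 + 190) = (-8 - 414)*210 = -422*210 = -88620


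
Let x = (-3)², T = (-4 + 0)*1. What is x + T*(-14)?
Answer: 65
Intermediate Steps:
T = -4 (T = -4*1 = -4)
x = 9
x + T*(-14) = 9 - 4*(-14) = 9 + 56 = 65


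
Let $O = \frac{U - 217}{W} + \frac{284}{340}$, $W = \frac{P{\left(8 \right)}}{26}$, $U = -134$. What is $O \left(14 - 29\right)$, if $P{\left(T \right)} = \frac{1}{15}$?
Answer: $\frac{34906737}{17} \approx 2.0533 \cdot 10^{6}$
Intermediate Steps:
$P{\left(T \right)} = \frac{1}{15}$
$W = \frac{1}{390}$ ($W = \frac{1}{15 \cdot 26} = \frac{1}{15} \cdot \frac{1}{26} = \frac{1}{390} \approx 0.0025641$)
$O = - \frac{11635579}{85}$ ($O = \left(-134 - 217\right) \frac{1}{\frac{1}{390}} + \frac{284}{340} = \left(-134 - 217\right) 390 + 284 \cdot \frac{1}{340} = \left(-351\right) 390 + \frac{71}{85} = -136890 + \frac{71}{85} = - \frac{11635579}{85} \approx -1.3689 \cdot 10^{5}$)
$O \left(14 - 29\right) = - \frac{11635579 \left(14 - 29\right)}{85} = \left(- \frac{11635579}{85}\right) \left(-15\right) = \frac{34906737}{17}$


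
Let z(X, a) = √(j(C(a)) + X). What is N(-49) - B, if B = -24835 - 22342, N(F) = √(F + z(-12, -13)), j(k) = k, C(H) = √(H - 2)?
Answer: 47177 + √(-49 + √(-12 + I*√15)) ≈ 47177.0 + 6.965*I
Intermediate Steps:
C(H) = √(-2 + H)
z(X, a) = √(X + √(-2 + a)) (z(X, a) = √(√(-2 + a) + X) = √(X + √(-2 + a)))
N(F) = √(F + √(-12 + I*√15)) (N(F) = √(F + √(-12 + √(-2 - 13))) = √(F + √(-12 + √(-15))) = √(F + √(-12 + I*√15)))
B = -47177
N(-49) - B = √(-49 + √(-12 + I*√15)) - 1*(-47177) = √(-49 + √(-12 + I*√15)) + 47177 = 47177 + √(-49 + √(-12 + I*√15))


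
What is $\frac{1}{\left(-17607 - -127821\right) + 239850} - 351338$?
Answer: $- \frac{122990785631}{350064} \approx -3.5134 \cdot 10^{5}$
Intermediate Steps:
$\frac{1}{\left(-17607 - -127821\right) + 239850} - 351338 = \frac{1}{\left(-17607 + 127821\right) + 239850} - 351338 = \frac{1}{110214 + 239850} - 351338 = \frac{1}{350064} - 351338 = - \frac{122990785631}{350064}$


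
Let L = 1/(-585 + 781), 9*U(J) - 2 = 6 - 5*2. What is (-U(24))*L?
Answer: 1/882 ≈ 0.0011338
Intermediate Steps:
U(J) = -2/9 (U(J) = 2/9 + (6 - 5*2)/9 = 2/9 + (6 - 10)/9 = 2/9 + (⅑)*(-4) = 2/9 - 4/9 = -2/9)
L = 1/196 ≈ 0.0051020
(-U(24))*L = -1*(-2/9)*(1/196) = (2/9)*(1/196) = 1/882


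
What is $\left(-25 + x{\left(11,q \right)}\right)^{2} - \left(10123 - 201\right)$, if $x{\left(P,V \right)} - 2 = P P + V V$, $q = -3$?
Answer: $1527$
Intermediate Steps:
$x{\left(P,V \right)} = 2 + P^{2} + V^{2}$ ($x{\left(P,V \right)} = 2 + \left(P P + V V\right) = 2 + \left(P^{2} + V^{2}\right) = 2 + P^{2} + V^{2}$)
$\left(-25 + x{\left(11,q \right)}\right)^{2} - \left(10123 - 201\right) = \left(-25 + \left(2 + 11^{2} + \left(-3\right)^{2}\right)\right)^{2} - \left(10123 - 201\right) = \left(-25 + \left(2 + 121 + 9\right)\right)^{2} - 9922 = \left(-25 + 132\right)^{2} - 9922 = 107^{2} - 9922 = 11449 - 9922 = 1527$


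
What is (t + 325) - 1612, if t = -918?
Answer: -2205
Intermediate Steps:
(t + 325) - 1612 = (-918 + 325) - 1612 = -593 - 1612 = -2205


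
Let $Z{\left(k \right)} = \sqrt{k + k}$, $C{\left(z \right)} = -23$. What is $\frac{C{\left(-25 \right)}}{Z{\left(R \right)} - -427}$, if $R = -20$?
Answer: $- \frac{9821}{182369} + \frac{46 i \sqrt{10}}{182369} \approx -0.053852 + 0.00079764 i$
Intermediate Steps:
$Z{\left(k \right)} = \sqrt{2} \sqrt{k}$ ($Z{\left(k \right)} = \sqrt{2 k} = \sqrt{2} \sqrt{k}$)
$\frac{C{\left(-25 \right)}}{Z{\left(R \right)} - -427} = - \frac{23}{\sqrt{2} \sqrt{-20} - -427} = - \frac{23}{\sqrt{2} \cdot 2 i \sqrt{5} + 427} = - \frac{23}{2 i \sqrt{10} + 427} = - \frac{23}{427 + 2 i \sqrt{10}}$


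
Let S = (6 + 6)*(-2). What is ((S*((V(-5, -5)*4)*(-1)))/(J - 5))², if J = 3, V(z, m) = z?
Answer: 57600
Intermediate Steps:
S = -24 (S = 12*(-2) = -24)
((S*((V(-5, -5)*4)*(-1)))/(J - 5))² = ((-24*(-5*4)*(-1))/(3 - 5))² = (-(-480)*(-1)/(-2))² = (-24*20*(-½))² = (-480*(-½))² = 240² = 57600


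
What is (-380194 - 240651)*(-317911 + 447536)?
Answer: -80477033125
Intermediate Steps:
(-380194 - 240651)*(-317911 + 447536) = -620845*129625 = -80477033125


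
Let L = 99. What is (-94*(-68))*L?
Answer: 632808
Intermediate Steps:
(-94*(-68))*L = -94*(-68)*99 = 6392*99 = 632808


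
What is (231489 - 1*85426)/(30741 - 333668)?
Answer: -146063/302927 ≈ -0.48217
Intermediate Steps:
(231489 - 1*85426)/(30741 - 333668) = (231489 - 85426)/(-302927) = 146063*(-1/302927) = -146063/302927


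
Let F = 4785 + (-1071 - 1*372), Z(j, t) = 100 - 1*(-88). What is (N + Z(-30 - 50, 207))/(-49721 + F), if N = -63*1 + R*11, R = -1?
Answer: -6/2441 ≈ -0.0024580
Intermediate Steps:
Z(j, t) = 188 (Z(j, t) = 100 + 88 = 188)
N = -74 (N = -63*1 - 1*11 = -63 - 11 = -74)
F = 3342 (F = 4785 + (-1071 - 372) = 4785 - 1443 = 3342)
(N + Z(-30 - 50, 207))/(-49721 + F) = (-74 + 188)/(-49721 + 3342) = 114/(-46379) = 114*(-1/46379) = -6/2441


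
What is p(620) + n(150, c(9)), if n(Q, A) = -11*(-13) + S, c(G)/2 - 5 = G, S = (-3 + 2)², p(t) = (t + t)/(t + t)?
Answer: 145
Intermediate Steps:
p(t) = 1 (p(t) = (2*t)/((2*t)) = (2*t)*(1/(2*t)) = 1)
S = 1 (S = (-1)² = 1)
c(G) = 10 + 2*G
n(Q, A) = 144 (n(Q, A) = -11*(-13) + 1 = 143 + 1 = 144)
p(620) + n(150, c(9)) = 1 + 144 = 145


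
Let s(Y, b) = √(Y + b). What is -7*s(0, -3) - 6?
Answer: -6 - 7*I*√3 ≈ -6.0 - 12.124*I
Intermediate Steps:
-7*s(0, -3) - 6 = -7*√(0 - 3) - 6 = -7*I*√3 - 6 = -6 - 7*I*√3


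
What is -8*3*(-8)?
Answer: 192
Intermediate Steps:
-8*3*(-8) = -24*(-8) = 192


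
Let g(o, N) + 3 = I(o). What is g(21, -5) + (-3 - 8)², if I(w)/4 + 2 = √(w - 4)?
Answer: 110 + 4*√17 ≈ 126.49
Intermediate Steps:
I(w) = -8 + 4*√(-4 + w) (I(w) = -8 + 4*√(w - 4) = -8 + 4*√(-4 + w))
g(o, N) = -11 + 4*√(-4 + o) (g(o, N) = -3 + (-8 + 4*√(-4 + o)) = -11 + 4*√(-4 + o))
g(21, -5) + (-3 - 8)² = (-11 + 4*√(-4 + 21)) + (-3 - 8)² = (-11 + 4*√17) + (-11)² = (-11 + 4*√17) + 121 = 110 + 4*√17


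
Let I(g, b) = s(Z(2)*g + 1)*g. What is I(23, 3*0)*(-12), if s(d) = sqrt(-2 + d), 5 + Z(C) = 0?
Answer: -552*I*sqrt(29) ≈ -2972.6*I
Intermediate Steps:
Z(C) = -5 (Z(C) = -5 + 0 = -5)
I(g, b) = g*sqrt(-1 - 5*g) (I(g, b) = sqrt(-2 + (-5*g + 1))*g = sqrt(-2 + (1 - 5*g))*g = sqrt(-1 - 5*g)*g = g*sqrt(-1 - 5*g))
I(23, 3*0)*(-12) = (23*sqrt(-1 - 5*23))*(-12) = (23*sqrt(-1 - 115))*(-12) = (23*sqrt(-116))*(-12) = (23*(2*I*sqrt(29)))*(-12) = (46*I*sqrt(29))*(-12) = -552*I*sqrt(29)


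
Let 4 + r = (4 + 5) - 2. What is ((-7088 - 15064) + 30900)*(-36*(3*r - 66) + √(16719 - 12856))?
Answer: 17950896 + 8748*√3863 ≈ 1.8495e+7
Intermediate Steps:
r = 3 (r = -4 + ((4 + 5) - 2) = -4 + (9 - 2) = -4 + 7 = 3)
((-7088 - 15064) + 30900)*(-36*(3*r - 66) + √(16719 - 12856)) = ((-7088 - 15064) + 30900)*(-36*(3*3 - 66) + √(16719 - 12856)) = (-22152 + 30900)*(-36*(9 - 66) + √3863) = 8748*(-36*(-57) + √3863) = 8748*(2052 + √3863) = 17950896 + 8748*√3863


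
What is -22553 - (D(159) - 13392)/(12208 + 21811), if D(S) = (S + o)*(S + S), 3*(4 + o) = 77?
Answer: -767274567/34019 ≈ -22554.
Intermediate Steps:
o = 65/3 (o = -4 + (⅓)*77 = -4 + 77/3 = 65/3 ≈ 21.667)
D(S) = 2*S*(65/3 + S) (D(S) = (S + 65/3)*(S + S) = (65/3 + S)*(2*S) = 2*S*(65/3 + S))
-22553 - (D(159) - 13392)/(12208 + 21811) = -22553 - ((⅔)*159*(65 + 3*159) - 13392)/(12208 + 21811) = -22553 - ((⅔)*159*(65 + 477) - 13392)/34019 = -22553 - ((⅔)*159*542 - 13392)/34019 = -22553 - (57452 - 13392)/34019 = -22553 - 44060/34019 = -767274567/34019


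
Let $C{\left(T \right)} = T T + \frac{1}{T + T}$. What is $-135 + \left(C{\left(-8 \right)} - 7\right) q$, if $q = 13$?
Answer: $\frac{9683}{16} \approx 605.19$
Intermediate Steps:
$C{\left(T \right)} = T^{2} + \frac{1}{2 T}$
$-135 + \left(C{\left(-8 \right)} - 7\right) q = -135 + \left(\frac{\frac{1}{2} + \left(-8\right)^{3}}{-8} - 7\right) 13 = -135 + \left(- \frac{\frac{1}{2} - 512}{8} - 7\right) 13 = -135 + \left(\left(- \frac{1}{8}\right) \left(- \frac{1023}{2}\right) - 7\right) 13 = -135 + \left(\frac{1023}{16} - 7\right) 13 = -135 + \frac{911}{16} \cdot 13 = -135 + \frac{11843}{16} = \frac{9683}{16}$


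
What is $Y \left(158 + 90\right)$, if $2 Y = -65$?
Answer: $-8060$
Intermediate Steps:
$Y = - \frac{65}{2}$ ($Y = \frac{1}{2} \left(-65\right) = - \frac{65}{2} \approx -32.5$)
$Y \left(158 + 90\right) = - \frac{65 \left(158 + 90\right)}{2} = \left(- \frac{65}{2}\right) 248 = -8060$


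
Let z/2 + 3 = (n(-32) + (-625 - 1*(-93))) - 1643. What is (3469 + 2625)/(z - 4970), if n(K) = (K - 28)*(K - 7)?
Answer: -3047/2323 ≈ -1.3117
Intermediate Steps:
n(K) = (-28 + K)*(-7 + K)
z = 324 (z = -6 + 2*(((196 + (-32)**2 - 35*(-32)) + (-625 - 1*(-93))) - 1643) = -6 + 2*(((196 + 1024 + 1120) + (-625 + 93)) - 1643) = -6 + 2*((2340 - 532) - 1643) = -6 + 2*(1808 - 1643) = -6 + 2*165 = -6 + 330 = 324)
(3469 + 2625)/(z - 4970) = (3469 + 2625)/(324 - 4970) = 6094/(-4646) = 6094*(-1/4646) = -3047/2323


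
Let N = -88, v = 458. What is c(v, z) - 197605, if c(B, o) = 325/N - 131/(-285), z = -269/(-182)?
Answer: -4956014497/25080 ≈ -1.9761e+5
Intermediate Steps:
z = 269/182 (z = -269*(-1/182) = 269/182 ≈ 1.4780)
c(B, o) = -81097/25080 (c(B, o) = 325/(-88) - 131/(-285) = 325*(-1/88) - 131*(-1/285) = -325/88 + 131/285 = -81097/25080)
c(v, z) - 197605 = -81097/25080 - 197605 = -4956014497/25080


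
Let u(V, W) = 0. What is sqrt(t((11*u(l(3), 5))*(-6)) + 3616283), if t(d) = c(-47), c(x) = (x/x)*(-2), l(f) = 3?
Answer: 3*sqrt(401809) ≈ 1901.7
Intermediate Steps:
c(x) = -2 (c(x) = 1*(-2) = -2)
t(d) = -2
sqrt(t((11*u(l(3), 5))*(-6)) + 3616283) = sqrt(-2 + 3616283) = sqrt(3616281) = 3*sqrt(401809)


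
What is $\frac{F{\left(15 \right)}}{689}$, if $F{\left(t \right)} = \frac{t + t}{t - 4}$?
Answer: $\frac{30}{7579} \approx 0.0039583$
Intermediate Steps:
$F{\left(t \right)} = \frac{2 t}{-4 + t}$
$\frac{F{\left(15 \right)}}{689} = \frac{2 \cdot 15 \frac{1}{-4 + 15}}{689} = 2 \cdot 15 \cdot \frac{1}{11} \cdot \frac{1}{689} = \frac{30}{11} \cdot \frac{1}{689} = \frac{30}{7579}$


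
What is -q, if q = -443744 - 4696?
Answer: 448440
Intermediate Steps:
q = -448440
-q = -1*(-448440) = 448440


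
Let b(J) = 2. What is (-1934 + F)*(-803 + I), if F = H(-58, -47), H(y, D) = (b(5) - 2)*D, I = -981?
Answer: 3450256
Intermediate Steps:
H(y, D) = 0 (H(y, D) = (2 - 2)*D = 0*D = 0)
F = 0
(-1934 + F)*(-803 + I) = (-1934 + 0)*(-803 - 981) = -1934*(-1784) = 3450256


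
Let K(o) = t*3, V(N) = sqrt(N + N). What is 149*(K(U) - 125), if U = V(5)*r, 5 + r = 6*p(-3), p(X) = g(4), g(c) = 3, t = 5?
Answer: -16390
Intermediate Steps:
p(X) = 3
V(N) = sqrt(2)*sqrt(N) (V(N) = sqrt(2*N) = sqrt(2)*sqrt(N))
r = 13 (r = -5 + 6*3 = -5 + 18 = 13)
U = 13*sqrt(10) (U = (sqrt(2)*sqrt(5))*13 = sqrt(10)*13 = 13*sqrt(10) ≈ 41.110)
K(o) = 15 (K(o) = 5*3 = 15)
149*(K(U) - 125) = 149*(15 - 125) = 149*(-110) = -16390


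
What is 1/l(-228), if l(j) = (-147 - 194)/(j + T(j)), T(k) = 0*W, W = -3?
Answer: 228/341 ≈ 0.66862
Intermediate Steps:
T(k) = 0 (T(k) = 0*(-3) = 0)
l(j) = -341/j (l(j) = (-147 - 194)/(j + 0) = -341/j)
1/l(-228) = 1/(-341/(-228)) = 1/(-341*(-1/228)) = 1/(341/228) = 228/341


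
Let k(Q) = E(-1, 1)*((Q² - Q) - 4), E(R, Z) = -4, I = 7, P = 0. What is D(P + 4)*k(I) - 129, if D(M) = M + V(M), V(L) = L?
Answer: -1345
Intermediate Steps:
D(M) = 2*M (D(M) = M + M = 2*M)
k(Q) = 16 - 4*Q² + 4*Q (k(Q) = -4*((Q² - Q) - 4) = -4*(-4 + Q² - Q) = 16 - 4*Q² + 4*Q)
D(P + 4)*k(I) - 129 = (2*(0 + 4))*(16 - 4*7² + 4*7) - 129 = (2*4)*(16 - 4*49 + 28) - 129 = 8*(16 - 196 + 28) - 129 = 8*(-152) - 129 = -1216 - 129 = -1345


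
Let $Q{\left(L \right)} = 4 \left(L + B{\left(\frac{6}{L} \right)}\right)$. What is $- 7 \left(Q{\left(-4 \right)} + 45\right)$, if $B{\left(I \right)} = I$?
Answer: $-161$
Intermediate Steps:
$Q{\left(L \right)} = 4 L + \frac{24}{L}$ ($Q{\left(L \right)} = 4 \left(L + \frac{6}{L}\right) = 4 L + \frac{24}{L}$)
$- 7 \left(Q{\left(-4 \right)} + 45\right) = - 7 \left(\left(4 \left(-4\right) + \frac{24}{-4}\right) + 45\right) = - 7 \left(\left(-16 + 24 \left(- \frac{1}{4}\right)\right) + 45\right) = - 7 \left(\left(-16 - 6\right) + 45\right) = - 7 \left(-22 + 45\right) = \left(-7\right) 23 = -161$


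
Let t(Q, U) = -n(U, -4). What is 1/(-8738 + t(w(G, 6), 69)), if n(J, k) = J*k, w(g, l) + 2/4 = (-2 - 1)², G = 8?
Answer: -1/8462 ≈ -0.00011818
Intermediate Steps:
w(g, l) = 17/2 (w(g, l) = -½ + (-2 - 1)² = -½ + (-3)² = -½ + 9 = 17/2)
t(Q, U) = 4*U (t(Q, U) = -U*(-4) = -(-4)*U = 4*U)
1/(-8738 + t(w(G, 6), 69)) = 1/(-8738 + 4*69) = 1/(-8738 + 276) = 1/(-8462) = -1/8462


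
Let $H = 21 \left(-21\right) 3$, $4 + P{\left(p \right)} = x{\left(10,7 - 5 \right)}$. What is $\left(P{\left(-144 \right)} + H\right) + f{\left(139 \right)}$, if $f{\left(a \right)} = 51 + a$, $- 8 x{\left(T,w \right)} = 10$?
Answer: $- \frac{4553}{4} \approx -1138.3$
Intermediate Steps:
$x{\left(T,w \right)} = - \frac{5}{4}$ ($x{\left(T,w \right)} = \left(- \frac{1}{8}\right) 10 = - \frac{5}{4}$)
$P{\left(p \right)} = - \frac{21}{4}$ ($P{\left(p \right)} = -4 - \frac{5}{4} = - \frac{21}{4}$)
$H = -1323$ ($H = \left(-441\right) 3 = -1323$)
$\left(P{\left(-144 \right)} + H\right) + f{\left(139 \right)} = \left(- \frac{21}{4} - 1323\right) + \left(51 + 139\right) = - \frac{5313}{4} + 190 = - \frac{4553}{4}$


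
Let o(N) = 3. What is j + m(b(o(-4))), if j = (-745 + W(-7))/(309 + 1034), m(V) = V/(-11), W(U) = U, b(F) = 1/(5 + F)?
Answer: -67519/118184 ≈ -0.57130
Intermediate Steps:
m(V) = -V/11 (m(V) = V*(-1/11) = -V/11)
j = -752/1343 (j = (-745 - 7)/(309 + 1034) = -752/1343 ≈ -0.55994)
j + m(b(o(-4))) = -752/1343 - 1/(11*(5 + 3)) = -752/1343 - 1/11/8 = -752/1343 - 1/11*⅛ = -752/1343 - 1/88 = -67519/118184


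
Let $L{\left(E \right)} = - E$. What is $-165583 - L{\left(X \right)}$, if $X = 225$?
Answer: $-165358$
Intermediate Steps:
$-165583 - L{\left(X \right)} = -165583 - \left(-1\right) 225 = -165583 - -225 = -165583 + 225 = -165358$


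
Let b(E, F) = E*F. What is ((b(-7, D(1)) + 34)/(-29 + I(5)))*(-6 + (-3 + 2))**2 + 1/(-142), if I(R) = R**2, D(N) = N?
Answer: -93935/284 ≈ -330.76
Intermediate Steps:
((b(-7, D(1)) + 34)/(-29 + I(5)))*(-6 + (-3 + 2))**2 + 1/(-142) = ((-7*1 + 34)/(-29 + 5**2))*(-6 + (-3 + 2))**2 + 1/(-142) = ((-7 + 34)/(-29 + 25))*(-6 - 1)**2 - 1/142 = (27/(-4))*(-7)**2 - 1/142 = (27*(-1/4))*49 - 1/142 = -27/4*49 - 1/142 = -1323/4 - 1/142 = -93935/284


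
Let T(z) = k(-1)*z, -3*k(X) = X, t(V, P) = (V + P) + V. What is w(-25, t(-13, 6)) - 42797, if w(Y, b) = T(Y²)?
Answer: -127766/3 ≈ -42589.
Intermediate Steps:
t(V, P) = P + 2*V (t(V, P) = (P + V) + V = P + 2*V)
k(X) = -X/3
T(z) = z/3 (T(z) = (-⅓*(-1))*z = z/3)
w(Y, b) = Y²/3
w(-25, t(-13, 6)) - 42797 = (⅓)*(-25)² - 42797 = (⅓)*625 - 42797 = 625/3 - 42797 = -127766/3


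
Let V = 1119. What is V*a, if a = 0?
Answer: 0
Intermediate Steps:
V*a = 1119*0 = 0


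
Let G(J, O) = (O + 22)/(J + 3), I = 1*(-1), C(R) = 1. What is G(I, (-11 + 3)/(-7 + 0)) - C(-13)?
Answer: 74/7 ≈ 10.571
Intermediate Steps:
I = -1
G(J, O) = (22 + O)/(3 + J)
G(I, (-11 + 3)/(-7 + 0)) - C(-13) = (22 + (-11 + 3)/(-7 + 0))/(3 - 1) - 1*1 = (22 - 8/(-7))/2 - 1 = (22 - 8*(-1/7))/2 - 1 = (22 + 8/7)/2 - 1 = (1/2)*(162/7) - 1 = 81/7 - 1 = 74/7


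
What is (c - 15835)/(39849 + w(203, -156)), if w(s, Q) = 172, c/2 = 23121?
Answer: 30407/40021 ≈ 0.75978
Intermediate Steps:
c = 46242 (c = 2*23121 = 46242)
(c - 15835)/(39849 + w(203, -156)) = (46242 - 15835)/(39849 + 172) = 30407/40021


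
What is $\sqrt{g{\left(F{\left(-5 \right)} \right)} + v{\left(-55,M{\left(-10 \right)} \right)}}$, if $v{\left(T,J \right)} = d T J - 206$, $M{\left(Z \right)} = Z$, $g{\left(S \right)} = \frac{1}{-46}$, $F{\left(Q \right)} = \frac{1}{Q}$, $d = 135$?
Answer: $\frac{3 \sqrt{17408562}}{46} \approx 272.11$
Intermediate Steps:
$g{\left(S \right)} = - \frac{1}{46}$
$v{\left(T,J \right)} = -206 + 135 J T$ ($v{\left(T,J \right)} = 135 T J - 206 = 135 J T - 206 = -206 + 135 J T$)
$\sqrt{g{\left(F{\left(-5 \right)} \right)} + v{\left(-55,M{\left(-10 \right)} \right)}} = \sqrt{- \frac{1}{46} - \left(206 + 1350 \left(-55\right)\right)} = \sqrt{- \frac{1}{46} + \left(-206 + 74250\right)} = \sqrt{- \frac{1}{46} + 74044} = \sqrt{\frac{3406023}{46}} = \frac{3 \sqrt{17408562}}{46}$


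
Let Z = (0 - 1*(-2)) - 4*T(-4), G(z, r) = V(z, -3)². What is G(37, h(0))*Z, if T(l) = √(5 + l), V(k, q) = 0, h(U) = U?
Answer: 0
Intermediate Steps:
G(z, r) = 0 (G(z, r) = 0² = 0)
Z = -2 (Z = (0 - 1*(-2)) - 4*√(5 - 4) = (0 + 2) - 4*√1 = 2 - 4*1 = 2 - 4 = -2)
G(37, h(0))*Z = 0*(-2) = 0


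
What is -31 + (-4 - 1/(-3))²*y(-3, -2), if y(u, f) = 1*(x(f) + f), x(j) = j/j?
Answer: -400/9 ≈ -44.444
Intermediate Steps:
x(j) = 1
y(u, f) = 1 + f (y(u, f) = 1*(1 + f) = 1 + f)
-31 + (-4 - 1/(-3))²*y(-3, -2) = -31 + (-4 - 1/(-3))²*(1 - 2) = -31 + (-4 - 1*(-⅓))²*(-1) = -31 + (-4 + ⅓)²*(-1) = -31 + (-11/3)²*(-1) = -31 + (121/9)*(-1) = -31 - 121/9 = -400/9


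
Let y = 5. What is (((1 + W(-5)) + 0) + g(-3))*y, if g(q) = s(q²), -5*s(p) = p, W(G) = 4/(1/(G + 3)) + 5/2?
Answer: -63/2 ≈ -31.500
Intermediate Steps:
W(G) = 29/2 + 4*G (W(G) = 4/(1/(3 + G)) + 5*(½) = 4*(3 + G) + 5/2 = (12 + 4*G) + 5/2 = 29/2 + 4*G)
s(p) = -p/5
g(q) = -q²/5
(((1 + W(-5)) + 0) + g(-3))*y = (((1 + (29/2 + 4*(-5))) + 0) - ⅕*(-3)²)*5 = (((1 + (29/2 - 20)) + 0) - ⅕*9)*5 = (((1 - 11/2) + 0) - 9/5)*5 = ((-9/2 + 0) - 9/5)*5 = (-9/2 - 9/5)*5 = -63/10*5 = -63/2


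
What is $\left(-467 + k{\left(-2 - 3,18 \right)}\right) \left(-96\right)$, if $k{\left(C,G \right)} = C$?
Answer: $45312$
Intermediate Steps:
$\left(-467 + k{\left(-2 - 3,18 \right)}\right) \left(-96\right) = \left(-467 - 5\right) \left(-96\right) = \left(-472\right) \left(-96\right) = 45312$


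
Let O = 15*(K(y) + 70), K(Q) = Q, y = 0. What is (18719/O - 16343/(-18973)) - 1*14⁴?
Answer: -764937790663/19921650 ≈ -38397.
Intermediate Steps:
O = 1050 (O = 15*(0 + 70) = 15*70 = 1050)
(18719/O - 16343/(-18973)) - 1*14⁴ = (18719/1050 - 16343/(-18973)) - 1*14⁴ = (18719*(1/1050) - 16343*(-1/18973)) - 1*38416 = (18719/1050 + 16343/18973) - 38416 = 372315737/19921650 - 38416 = -764937790663/19921650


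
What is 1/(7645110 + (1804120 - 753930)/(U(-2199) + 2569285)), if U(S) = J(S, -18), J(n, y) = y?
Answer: 2569267/19642329884560 ≈ 1.3080e-7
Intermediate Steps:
U(S) = -18
1/(7645110 + (1804120 - 753930)/(U(-2199) + 2569285)) = 1/(7645110 + (1804120 - 753930)/(-18 + 2569285)) = 1/(7645110 + 1050190/2569267) = 1/(19642329884560/2569267) = 2569267/19642329884560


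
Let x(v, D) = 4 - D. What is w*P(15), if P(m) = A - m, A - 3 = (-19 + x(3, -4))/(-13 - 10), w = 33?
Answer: -8745/23 ≈ -380.22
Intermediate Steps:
A = 80/23 (A = 3 + (-19 + (4 - 1*(-4)))/(-13 - 10) = 3 + (-19 + (4 + 4))/(-23) = 3 + (-19 + 8)*(-1/23) = 3 - 11*(-1/23) = 3 + 11/23 = 80/23 ≈ 3.4783)
P(m) = 80/23 - m
w*P(15) = 33*(80/23 - 1*15) = 33*(80/23 - 15) = 33*(-265/23) = -8745/23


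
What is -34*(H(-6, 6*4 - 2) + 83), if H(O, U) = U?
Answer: -3570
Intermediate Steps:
-34*(H(-6, 6*4 - 2) + 83) = -34*((6*4 - 2) + 83) = -34*((24 - 2) + 83) = -34*(22 + 83) = -34*105 = -3570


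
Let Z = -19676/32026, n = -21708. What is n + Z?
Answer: -347620042/16013 ≈ -21709.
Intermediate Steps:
Z = -9838/16013 (Z = -19676*1/32026 = -9838/16013 ≈ -0.61438)
n + Z = -21708 - 9838/16013 = -347620042/16013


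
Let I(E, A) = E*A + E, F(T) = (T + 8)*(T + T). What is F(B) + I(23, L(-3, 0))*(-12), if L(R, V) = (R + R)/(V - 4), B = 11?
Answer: -272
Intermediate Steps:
L(R, V) = 2*R/(-4 + V) (L(R, V) = (2*R)/(-4 + V) = 2*R/(-4 + V))
F(T) = 2*T*(8 + T) (F(T) = (8 + T)*(2*T) = 2*T*(8 + T))
I(E, A) = E + A*E (I(E, A) = A*E + E = E + A*E)
F(B) + I(23, L(-3, 0))*(-12) = 2*11*(8 + 11) + (23*(1 + 2*(-3)/(-4 + 0)))*(-12) = 2*11*19 + (23*(1 + 2*(-3)/(-4)))*(-12) = 418 + (23*(1 + 2*(-3)*(-¼)))*(-12) = 418 + (23*(1 + 3/2))*(-12) = 418 + (23*(5/2))*(-12) = 418 + (115/2)*(-12) = 418 - 690 = -272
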